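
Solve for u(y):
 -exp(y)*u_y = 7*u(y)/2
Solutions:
 u(y) = C1*exp(7*exp(-y)/2)


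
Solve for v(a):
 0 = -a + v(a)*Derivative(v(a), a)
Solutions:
 v(a) = -sqrt(C1 + a^2)
 v(a) = sqrt(C1 + a^2)


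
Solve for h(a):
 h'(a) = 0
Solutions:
 h(a) = C1


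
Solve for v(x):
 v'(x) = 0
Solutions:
 v(x) = C1


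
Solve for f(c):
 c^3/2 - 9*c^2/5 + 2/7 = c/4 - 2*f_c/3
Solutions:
 f(c) = C1 - 3*c^4/16 + 9*c^3/10 + 3*c^2/16 - 3*c/7


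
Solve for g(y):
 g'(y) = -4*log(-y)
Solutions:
 g(y) = C1 - 4*y*log(-y) + 4*y


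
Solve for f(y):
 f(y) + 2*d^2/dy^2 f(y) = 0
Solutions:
 f(y) = C1*sin(sqrt(2)*y/2) + C2*cos(sqrt(2)*y/2)


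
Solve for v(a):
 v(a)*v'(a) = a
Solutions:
 v(a) = -sqrt(C1 + a^2)
 v(a) = sqrt(C1 + a^2)


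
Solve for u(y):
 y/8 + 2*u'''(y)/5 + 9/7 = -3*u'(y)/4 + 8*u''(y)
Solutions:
 u(y) = C1 + C2*exp(y*(10 - sqrt(1570)/4)) + C3*exp(y*(sqrt(1570)/4 + 10)) - y^2/12 - 220*y/63


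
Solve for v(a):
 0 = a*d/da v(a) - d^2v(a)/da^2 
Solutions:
 v(a) = C1 + C2*erfi(sqrt(2)*a/2)


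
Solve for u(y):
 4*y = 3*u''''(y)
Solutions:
 u(y) = C1 + C2*y + C3*y^2 + C4*y^3 + y^5/90


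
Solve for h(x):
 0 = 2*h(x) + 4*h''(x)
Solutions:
 h(x) = C1*sin(sqrt(2)*x/2) + C2*cos(sqrt(2)*x/2)


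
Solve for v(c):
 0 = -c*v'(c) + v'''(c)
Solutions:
 v(c) = C1 + Integral(C2*airyai(c) + C3*airybi(c), c)


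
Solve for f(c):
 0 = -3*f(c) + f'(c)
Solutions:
 f(c) = C1*exp(3*c)


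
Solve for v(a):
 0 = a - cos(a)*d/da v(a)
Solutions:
 v(a) = C1 + Integral(a/cos(a), a)


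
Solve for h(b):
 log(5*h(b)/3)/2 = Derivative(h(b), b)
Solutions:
 2*Integral(1/(-log(_y) - log(5) + log(3)), (_y, h(b))) = C1 - b


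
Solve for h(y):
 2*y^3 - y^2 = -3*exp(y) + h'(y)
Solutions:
 h(y) = C1 + y^4/2 - y^3/3 + 3*exp(y)


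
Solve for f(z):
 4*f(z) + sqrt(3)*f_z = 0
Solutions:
 f(z) = C1*exp(-4*sqrt(3)*z/3)


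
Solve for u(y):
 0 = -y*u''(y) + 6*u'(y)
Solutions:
 u(y) = C1 + C2*y^7


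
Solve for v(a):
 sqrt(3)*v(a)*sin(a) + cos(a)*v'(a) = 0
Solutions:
 v(a) = C1*cos(a)^(sqrt(3))


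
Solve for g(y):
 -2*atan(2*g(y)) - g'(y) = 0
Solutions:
 Integral(1/atan(2*_y), (_y, g(y))) = C1 - 2*y


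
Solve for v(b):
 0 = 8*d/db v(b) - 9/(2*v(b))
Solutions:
 v(b) = -sqrt(C1 + 18*b)/4
 v(b) = sqrt(C1 + 18*b)/4


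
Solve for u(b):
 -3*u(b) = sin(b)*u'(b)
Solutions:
 u(b) = C1*(cos(b) + 1)^(3/2)/(cos(b) - 1)^(3/2)


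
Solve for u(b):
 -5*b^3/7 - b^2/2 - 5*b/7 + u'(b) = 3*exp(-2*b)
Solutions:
 u(b) = C1 + 5*b^4/28 + b^3/6 + 5*b^2/14 - 3*exp(-2*b)/2


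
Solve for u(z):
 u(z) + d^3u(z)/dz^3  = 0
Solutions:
 u(z) = C3*exp(-z) + (C1*sin(sqrt(3)*z/2) + C2*cos(sqrt(3)*z/2))*exp(z/2)


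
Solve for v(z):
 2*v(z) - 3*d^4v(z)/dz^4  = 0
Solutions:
 v(z) = C1*exp(-2^(1/4)*3^(3/4)*z/3) + C2*exp(2^(1/4)*3^(3/4)*z/3) + C3*sin(2^(1/4)*3^(3/4)*z/3) + C4*cos(2^(1/4)*3^(3/4)*z/3)


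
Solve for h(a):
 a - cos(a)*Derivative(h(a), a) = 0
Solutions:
 h(a) = C1 + Integral(a/cos(a), a)


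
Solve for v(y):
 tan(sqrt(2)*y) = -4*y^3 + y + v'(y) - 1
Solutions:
 v(y) = C1 + y^4 - y^2/2 + y - sqrt(2)*log(cos(sqrt(2)*y))/2


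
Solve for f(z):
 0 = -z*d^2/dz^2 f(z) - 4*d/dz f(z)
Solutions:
 f(z) = C1 + C2/z^3


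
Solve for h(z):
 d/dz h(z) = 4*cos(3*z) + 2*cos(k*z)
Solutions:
 h(z) = C1 + 4*sin(3*z)/3 + 2*sin(k*z)/k


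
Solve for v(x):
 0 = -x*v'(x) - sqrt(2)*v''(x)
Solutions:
 v(x) = C1 + C2*erf(2^(1/4)*x/2)


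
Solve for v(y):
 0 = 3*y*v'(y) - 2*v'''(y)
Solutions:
 v(y) = C1 + Integral(C2*airyai(2^(2/3)*3^(1/3)*y/2) + C3*airybi(2^(2/3)*3^(1/3)*y/2), y)


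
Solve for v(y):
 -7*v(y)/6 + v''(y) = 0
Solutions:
 v(y) = C1*exp(-sqrt(42)*y/6) + C2*exp(sqrt(42)*y/6)


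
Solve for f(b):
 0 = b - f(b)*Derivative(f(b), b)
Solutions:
 f(b) = -sqrt(C1 + b^2)
 f(b) = sqrt(C1 + b^2)


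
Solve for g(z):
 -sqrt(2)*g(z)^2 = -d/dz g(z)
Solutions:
 g(z) = -1/(C1 + sqrt(2)*z)


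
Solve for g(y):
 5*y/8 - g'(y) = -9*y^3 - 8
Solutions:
 g(y) = C1 + 9*y^4/4 + 5*y^2/16 + 8*y


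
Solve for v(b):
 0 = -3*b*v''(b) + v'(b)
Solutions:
 v(b) = C1 + C2*b^(4/3)


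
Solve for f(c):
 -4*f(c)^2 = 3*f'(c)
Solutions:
 f(c) = 3/(C1 + 4*c)


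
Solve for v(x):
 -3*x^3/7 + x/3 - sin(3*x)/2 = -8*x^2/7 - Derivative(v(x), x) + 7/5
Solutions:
 v(x) = C1 + 3*x^4/28 - 8*x^3/21 - x^2/6 + 7*x/5 - cos(3*x)/6


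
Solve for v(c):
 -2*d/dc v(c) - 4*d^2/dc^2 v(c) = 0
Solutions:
 v(c) = C1 + C2*exp(-c/2)


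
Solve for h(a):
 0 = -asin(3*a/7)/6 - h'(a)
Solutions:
 h(a) = C1 - a*asin(3*a/7)/6 - sqrt(49 - 9*a^2)/18


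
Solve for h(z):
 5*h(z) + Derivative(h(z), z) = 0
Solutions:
 h(z) = C1*exp(-5*z)


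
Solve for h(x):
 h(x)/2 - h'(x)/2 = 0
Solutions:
 h(x) = C1*exp(x)


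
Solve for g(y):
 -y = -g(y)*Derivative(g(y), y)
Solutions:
 g(y) = -sqrt(C1 + y^2)
 g(y) = sqrt(C1 + y^2)


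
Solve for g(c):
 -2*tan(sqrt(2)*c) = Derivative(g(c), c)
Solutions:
 g(c) = C1 + sqrt(2)*log(cos(sqrt(2)*c))


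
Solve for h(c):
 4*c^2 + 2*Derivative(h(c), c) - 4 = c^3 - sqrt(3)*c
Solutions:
 h(c) = C1 + c^4/8 - 2*c^3/3 - sqrt(3)*c^2/4 + 2*c


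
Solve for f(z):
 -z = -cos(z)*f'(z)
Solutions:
 f(z) = C1 + Integral(z/cos(z), z)


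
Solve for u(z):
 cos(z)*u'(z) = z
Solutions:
 u(z) = C1 + Integral(z/cos(z), z)


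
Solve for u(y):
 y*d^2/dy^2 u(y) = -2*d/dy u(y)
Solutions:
 u(y) = C1 + C2/y


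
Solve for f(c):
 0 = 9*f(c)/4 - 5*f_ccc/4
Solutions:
 f(c) = C3*exp(15^(2/3)*c/5) + (C1*sin(3*3^(1/6)*5^(2/3)*c/10) + C2*cos(3*3^(1/6)*5^(2/3)*c/10))*exp(-15^(2/3)*c/10)


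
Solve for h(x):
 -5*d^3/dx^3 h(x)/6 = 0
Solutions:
 h(x) = C1 + C2*x + C3*x^2


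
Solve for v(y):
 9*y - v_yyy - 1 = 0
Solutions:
 v(y) = C1 + C2*y + C3*y^2 + 3*y^4/8 - y^3/6


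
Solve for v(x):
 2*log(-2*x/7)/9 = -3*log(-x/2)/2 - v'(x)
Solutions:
 v(x) = C1 - 31*x*log(-x)/18 + x*(4*log(7) + 23*log(2) + 31)/18


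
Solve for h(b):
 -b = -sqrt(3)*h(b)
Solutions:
 h(b) = sqrt(3)*b/3


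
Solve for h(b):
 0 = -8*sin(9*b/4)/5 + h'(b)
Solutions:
 h(b) = C1 - 32*cos(9*b/4)/45


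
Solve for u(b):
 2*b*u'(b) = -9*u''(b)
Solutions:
 u(b) = C1 + C2*erf(b/3)


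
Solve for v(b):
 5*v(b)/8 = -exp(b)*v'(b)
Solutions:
 v(b) = C1*exp(5*exp(-b)/8)


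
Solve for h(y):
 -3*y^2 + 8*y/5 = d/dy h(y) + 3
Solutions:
 h(y) = C1 - y^3 + 4*y^2/5 - 3*y


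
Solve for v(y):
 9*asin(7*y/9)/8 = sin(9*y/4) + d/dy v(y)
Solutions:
 v(y) = C1 + 9*y*asin(7*y/9)/8 + 9*sqrt(81 - 49*y^2)/56 + 4*cos(9*y/4)/9


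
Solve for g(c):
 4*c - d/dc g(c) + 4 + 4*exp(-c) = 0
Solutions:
 g(c) = C1 + 2*c^2 + 4*c - 4*exp(-c)


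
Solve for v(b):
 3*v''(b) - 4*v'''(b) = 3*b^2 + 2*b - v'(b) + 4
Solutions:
 v(b) = C1 + C2*exp(-b/4) + C3*exp(b) + b^3 - 8*b^2 + 76*b


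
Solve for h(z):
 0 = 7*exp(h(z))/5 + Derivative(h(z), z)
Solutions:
 h(z) = log(1/(C1 + 7*z)) + log(5)


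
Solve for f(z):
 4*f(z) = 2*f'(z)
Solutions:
 f(z) = C1*exp(2*z)


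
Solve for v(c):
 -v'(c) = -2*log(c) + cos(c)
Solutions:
 v(c) = C1 + 2*c*log(c) - 2*c - sin(c)


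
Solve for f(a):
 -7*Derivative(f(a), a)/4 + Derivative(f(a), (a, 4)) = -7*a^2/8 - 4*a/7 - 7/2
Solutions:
 f(a) = C1 + C4*exp(14^(1/3)*a/2) + a^3/6 + 8*a^2/49 + 2*a + (C2*sin(14^(1/3)*sqrt(3)*a/4) + C3*cos(14^(1/3)*sqrt(3)*a/4))*exp(-14^(1/3)*a/4)


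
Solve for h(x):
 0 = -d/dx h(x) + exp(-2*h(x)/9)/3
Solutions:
 h(x) = 9*log(-sqrt(C1 + x)) - 18*log(3) + 9*log(6)/2
 h(x) = 9*log(C1 + x)/2 - 18*log(3) + 9*log(6)/2


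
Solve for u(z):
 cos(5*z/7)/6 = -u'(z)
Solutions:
 u(z) = C1 - 7*sin(5*z/7)/30


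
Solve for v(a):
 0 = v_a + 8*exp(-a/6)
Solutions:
 v(a) = C1 + 48*exp(-a/6)


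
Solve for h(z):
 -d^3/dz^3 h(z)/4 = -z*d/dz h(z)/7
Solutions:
 h(z) = C1 + Integral(C2*airyai(14^(2/3)*z/7) + C3*airybi(14^(2/3)*z/7), z)


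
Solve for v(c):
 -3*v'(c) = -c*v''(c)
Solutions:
 v(c) = C1 + C2*c^4


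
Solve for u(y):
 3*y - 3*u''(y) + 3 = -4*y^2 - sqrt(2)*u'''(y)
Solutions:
 u(y) = C1 + C2*y + C3*exp(3*sqrt(2)*y/2) + y^4/9 + y^3*(9 + 8*sqrt(2))/54 + y^2*(9*sqrt(2) + 43)/54


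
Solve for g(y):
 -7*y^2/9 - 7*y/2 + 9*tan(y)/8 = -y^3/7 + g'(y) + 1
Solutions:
 g(y) = C1 + y^4/28 - 7*y^3/27 - 7*y^2/4 - y - 9*log(cos(y))/8


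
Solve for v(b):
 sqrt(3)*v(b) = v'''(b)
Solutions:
 v(b) = C3*exp(3^(1/6)*b) + (C1*sin(3^(2/3)*b/2) + C2*cos(3^(2/3)*b/2))*exp(-3^(1/6)*b/2)


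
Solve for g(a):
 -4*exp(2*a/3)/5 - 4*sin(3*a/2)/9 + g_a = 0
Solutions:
 g(a) = C1 + 6*exp(2*a/3)/5 - 8*cos(3*a/2)/27


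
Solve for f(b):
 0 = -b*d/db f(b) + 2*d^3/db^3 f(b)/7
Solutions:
 f(b) = C1 + Integral(C2*airyai(2^(2/3)*7^(1/3)*b/2) + C3*airybi(2^(2/3)*7^(1/3)*b/2), b)


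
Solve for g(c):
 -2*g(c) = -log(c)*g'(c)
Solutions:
 g(c) = C1*exp(2*li(c))


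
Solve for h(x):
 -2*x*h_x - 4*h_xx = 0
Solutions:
 h(x) = C1 + C2*erf(x/2)


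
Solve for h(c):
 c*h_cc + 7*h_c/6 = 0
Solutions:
 h(c) = C1 + C2/c^(1/6)


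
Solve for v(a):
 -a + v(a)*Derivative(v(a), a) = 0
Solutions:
 v(a) = -sqrt(C1 + a^2)
 v(a) = sqrt(C1 + a^2)


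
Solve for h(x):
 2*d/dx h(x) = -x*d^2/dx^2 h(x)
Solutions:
 h(x) = C1 + C2/x


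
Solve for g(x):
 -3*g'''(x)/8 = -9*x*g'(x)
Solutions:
 g(x) = C1 + Integral(C2*airyai(2*3^(1/3)*x) + C3*airybi(2*3^(1/3)*x), x)


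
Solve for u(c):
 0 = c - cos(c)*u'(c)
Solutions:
 u(c) = C1 + Integral(c/cos(c), c)


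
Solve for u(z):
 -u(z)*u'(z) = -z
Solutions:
 u(z) = -sqrt(C1 + z^2)
 u(z) = sqrt(C1 + z^2)


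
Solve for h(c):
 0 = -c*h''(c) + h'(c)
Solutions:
 h(c) = C1 + C2*c^2


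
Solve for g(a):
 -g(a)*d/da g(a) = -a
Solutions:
 g(a) = -sqrt(C1 + a^2)
 g(a) = sqrt(C1 + a^2)


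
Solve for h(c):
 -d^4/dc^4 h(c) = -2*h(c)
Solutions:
 h(c) = C1*exp(-2^(1/4)*c) + C2*exp(2^(1/4)*c) + C3*sin(2^(1/4)*c) + C4*cos(2^(1/4)*c)


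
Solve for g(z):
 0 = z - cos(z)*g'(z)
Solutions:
 g(z) = C1 + Integral(z/cos(z), z)


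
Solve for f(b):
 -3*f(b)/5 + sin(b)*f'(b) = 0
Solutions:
 f(b) = C1*(cos(b) - 1)^(3/10)/(cos(b) + 1)^(3/10)


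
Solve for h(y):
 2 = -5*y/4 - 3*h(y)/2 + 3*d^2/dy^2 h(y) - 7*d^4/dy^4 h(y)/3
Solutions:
 h(y) = -5*y/6 + (C1*sin(14^(3/4)*sqrt(3)*y*sin(atan(sqrt(5)/3)/2)/14) + C2*cos(14^(3/4)*sqrt(3)*y*sin(atan(sqrt(5)/3)/2)/14))*exp(-14^(3/4)*sqrt(3)*y*cos(atan(sqrt(5)/3)/2)/14) + (C3*sin(14^(3/4)*sqrt(3)*y*sin(atan(sqrt(5)/3)/2)/14) + C4*cos(14^(3/4)*sqrt(3)*y*sin(atan(sqrt(5)/3)/2)/14))*exp(14^(3/4)*sqrt(3)*y*cos(atan(sqrt(5)/3)/2)/14) - 4/3


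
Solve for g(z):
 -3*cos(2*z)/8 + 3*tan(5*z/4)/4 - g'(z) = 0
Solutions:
 g(z) = C1 - 3*log(cos(5*z/4))/5 - 3*sin(2*z)/16


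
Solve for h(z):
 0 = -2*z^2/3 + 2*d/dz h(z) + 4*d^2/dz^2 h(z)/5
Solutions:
 h(z) = C1 + C2*exp(-5*z/2) + z^3/9 - 2*z^2/15 + 8*z/75


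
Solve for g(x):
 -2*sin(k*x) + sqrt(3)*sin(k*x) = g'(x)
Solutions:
 g(x) = C1 - sqrt(3)*cos(k*x)/k + 2*cos(k*x)/k


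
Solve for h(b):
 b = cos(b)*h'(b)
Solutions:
 h(b) = C1 + Integral(b/cos(b), b)


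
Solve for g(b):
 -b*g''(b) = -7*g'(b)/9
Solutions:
 g(b) = C1 + C2*b^(16/9)


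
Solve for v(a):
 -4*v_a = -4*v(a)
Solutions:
 v(a) = C1*exp(a)


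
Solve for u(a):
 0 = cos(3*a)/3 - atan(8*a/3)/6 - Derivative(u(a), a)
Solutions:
 u(a) = C1 - a*atan(8*a/3)/6 + log(64*a^2 + 9)/32 + sin(3*a)/9


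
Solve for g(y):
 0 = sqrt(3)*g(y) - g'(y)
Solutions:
 g(y) = C1*exp(sqrt(3)*y)


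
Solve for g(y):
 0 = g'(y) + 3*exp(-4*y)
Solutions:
 g(y) = C1 + 3*exp(-4*y)/4


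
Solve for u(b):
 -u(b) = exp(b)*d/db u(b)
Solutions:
 u(b) = C1*exp(exp(-b))


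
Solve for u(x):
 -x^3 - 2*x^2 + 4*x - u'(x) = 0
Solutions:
 u(x) = C1 - x^4/4 - 2*x^3/3 + 2*x^2


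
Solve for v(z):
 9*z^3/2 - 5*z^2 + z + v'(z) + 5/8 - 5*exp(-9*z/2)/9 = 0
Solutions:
 v(z) = C1 - 9*z^4/8 + 5*z^3/3 - z^2/2 - 5*z/8 - 10*exp(-9*z/2)/81


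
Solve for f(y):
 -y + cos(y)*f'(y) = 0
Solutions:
 f(y) = C1 + Integral(y/cos(y), y)


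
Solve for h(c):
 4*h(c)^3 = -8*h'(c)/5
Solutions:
 h(c) = -sqrt(-1/(C1 - 5*c))
 h(c) = sqrt(-1/(C1 - 5*c))


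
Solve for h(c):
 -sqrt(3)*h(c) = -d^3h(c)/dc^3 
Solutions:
 h(c) = C3*exp(3^(1/6)*c) + (C1*sin(3^(2/3)*c/2) + C2*cos(3^(2/3)*c/2))*exp(-3^(1/6)*c/2)


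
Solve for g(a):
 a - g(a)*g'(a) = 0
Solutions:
 g(a) = -sqrt(C1 + a^2)
 g(a) = sqrt(C1 + a^2)


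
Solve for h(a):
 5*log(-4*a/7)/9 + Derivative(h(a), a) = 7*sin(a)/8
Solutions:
 h(a) = C1 - 5*a*log(-a)/9 - 10*a*log(2)/9 + 5*a/9 + 5*a*log(7)/9 - 7*cos(a)/8


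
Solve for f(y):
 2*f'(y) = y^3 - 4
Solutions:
 f(y) = C1 + y^4/8 - 2*y


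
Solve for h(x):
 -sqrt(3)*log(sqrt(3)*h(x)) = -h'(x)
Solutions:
 -2*sqrt(3)*Integral(1/(2*log(_y) + log(3)), (_y, h(x)))/3 = C1 - x


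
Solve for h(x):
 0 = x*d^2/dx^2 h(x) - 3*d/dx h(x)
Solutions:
 h(x) = C1 + C2*x^4


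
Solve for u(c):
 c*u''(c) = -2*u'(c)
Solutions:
 u(c) = C1 + C2/c


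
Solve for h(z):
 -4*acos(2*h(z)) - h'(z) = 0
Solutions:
 Integral(1/acos(2*_y), (_y, h(z))) = C1 - 4*z


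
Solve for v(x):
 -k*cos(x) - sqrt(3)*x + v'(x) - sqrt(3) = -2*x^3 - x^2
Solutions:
 v(x) = C1 + k*sin(x) - x^4/2 - x^3/3 + sqrt(3)*x^2/2 + sqrt(3)*x


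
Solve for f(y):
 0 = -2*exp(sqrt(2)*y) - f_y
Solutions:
 f(y) = C1 - sqrt(2)*exp(sqrt(2)*y)


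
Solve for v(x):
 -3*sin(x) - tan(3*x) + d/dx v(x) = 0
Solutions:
 v(x) = C1 - log(cos(3*x))/3 - 3*cos(x)


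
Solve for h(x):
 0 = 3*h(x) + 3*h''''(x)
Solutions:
 h(x) = (C1*sin(sqrt(2)*x/2) + C2*cos(sqrt(2)*x/2))*exp(-sqrt(2)*x/2) + (C3*sin(sqrt(2)*x/2) + C4*cos(sqrt(2)*x/2))*exp(sqrt(2)*x/2)


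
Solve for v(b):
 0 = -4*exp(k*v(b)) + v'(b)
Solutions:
 v(b) = Piecewise((log(-1/(C1*k + 4*b*k))/k, Ne(k, 0)), (nan, True))
 v(b) = Piecewise((C1 + 4*b, Eq(k, 0)), (nan, True))


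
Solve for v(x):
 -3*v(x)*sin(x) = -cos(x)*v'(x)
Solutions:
 v(x) = C1/cos(x)^3


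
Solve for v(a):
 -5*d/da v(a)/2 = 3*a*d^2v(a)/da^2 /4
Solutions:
 v(a) = C1 + C2/a^(7/3)


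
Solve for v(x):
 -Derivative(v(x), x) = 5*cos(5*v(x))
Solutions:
 v(x) = -asin((C1 + exp(50*x))/(C1 - exp(50*x)))/5 + pi/5
 v(x) = asin((C1 + exp(50*x))/(C1 - exp(50*x)))/5


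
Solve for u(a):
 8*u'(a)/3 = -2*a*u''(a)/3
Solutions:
 u(a) = C1 + C2/a^3


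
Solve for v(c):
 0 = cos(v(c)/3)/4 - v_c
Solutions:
 -c/4 - 3*log(sin(v(c)/3) - 1)/2 + 3*log(sin(v(c)/3) + 1)/2 = C1


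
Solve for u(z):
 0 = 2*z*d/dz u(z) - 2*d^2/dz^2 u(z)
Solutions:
 u(z) = C1 + C2*erfi(sqrt(2)*z/2)


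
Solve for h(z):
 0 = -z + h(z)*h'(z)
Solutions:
 h(z) = -sqrt(C1 + z^2)
 h(z) = sqrt(C1 + z^2)


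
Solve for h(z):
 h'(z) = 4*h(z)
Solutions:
 h(z) = C1*exp(4*z)


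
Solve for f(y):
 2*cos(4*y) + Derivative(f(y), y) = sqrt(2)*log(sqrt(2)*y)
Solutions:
 f(y) = C1 + sqrt(2)*y*(log(y) - 1) + sqrt(2)*y*log(2)/2 - sin(4*y)/2


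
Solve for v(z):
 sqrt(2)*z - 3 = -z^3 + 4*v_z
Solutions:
 v(z) = C1 + z^4/16 + sqrt(2)*z^2/8 - 3*z/4


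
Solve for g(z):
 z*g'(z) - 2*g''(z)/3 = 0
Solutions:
 g(z) = C1 + C2*erfi(sqrt(3)*z/2)


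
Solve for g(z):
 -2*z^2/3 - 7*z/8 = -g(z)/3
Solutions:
 g(z) = z*(16*z + 21)/8


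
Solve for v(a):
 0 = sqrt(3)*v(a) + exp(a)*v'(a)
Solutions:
 v(a) = C1*exp(sqrt(3)*exp(-a))


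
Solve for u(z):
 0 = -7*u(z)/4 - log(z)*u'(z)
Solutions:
 u(z) = C1*exp(-7*li(z)/4)


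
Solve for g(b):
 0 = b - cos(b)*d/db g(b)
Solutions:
 g(b) = C1 + Integral(b/cos(b), b)


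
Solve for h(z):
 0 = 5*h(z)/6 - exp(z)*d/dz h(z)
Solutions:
 h(z) = C1*exp(-5*exp(-z)/6)


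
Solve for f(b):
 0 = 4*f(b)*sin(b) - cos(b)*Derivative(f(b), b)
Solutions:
 f(b) = C1/cos(b)^4


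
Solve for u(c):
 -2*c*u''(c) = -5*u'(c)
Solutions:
 u(c) = C1 + C2*c^(7/2)


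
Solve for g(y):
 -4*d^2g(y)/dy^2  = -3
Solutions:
 g(y) = C1 + C2*y + 3*y^2/8


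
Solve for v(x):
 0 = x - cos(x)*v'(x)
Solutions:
 v(x) = C1 + Integral(x/cos(x), x)


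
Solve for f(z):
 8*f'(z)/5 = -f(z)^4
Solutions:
 f(z) = (-3^(2/3)/3 - 3^(1/6)*I)*(1/(C1 + 5*z))^(1/3)
 f(z) = (-3^(2/3)/3 + 3^(1/6)*I)*(1/(C1 + 5*z))^(1/3)
 f(z) = 2*(1/(C1 + 15*z))^(1/3)


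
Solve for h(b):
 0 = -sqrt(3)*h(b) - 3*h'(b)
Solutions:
 h(b) = C1*exp(-sqrt(3)*b/3)


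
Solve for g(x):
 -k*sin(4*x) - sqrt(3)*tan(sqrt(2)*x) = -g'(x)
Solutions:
 g(x) = C1 - k*cos(4*x)/4 - sqrt(6)*log(cos(sqrt(2)*x))/2


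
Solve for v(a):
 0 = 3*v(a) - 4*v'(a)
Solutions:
 v(a) = C1*exp(3*a/4)


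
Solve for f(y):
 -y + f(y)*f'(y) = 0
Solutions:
 f(y) = -sqrt(C1 + y^2)
 f(y) = sqrt(C1 + y^2)


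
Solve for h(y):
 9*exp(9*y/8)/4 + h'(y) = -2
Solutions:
 h(y) = C1 - 2*y - 2*exp(9*y/8)


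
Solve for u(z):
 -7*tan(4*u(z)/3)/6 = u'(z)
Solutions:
 u(z) = -3*asin(C1*exp(-14*z/9))/4 + 3*pi/4
 u(z) = 3*asin(C1*exp(-14*z/9))/4


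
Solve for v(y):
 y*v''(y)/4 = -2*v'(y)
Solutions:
 v(y) = C1 + C2/y^7


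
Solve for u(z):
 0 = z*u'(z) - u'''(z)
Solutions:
 u(z) = C1 + Integral(C2*airyai(z) + C3*airybi(z), z)


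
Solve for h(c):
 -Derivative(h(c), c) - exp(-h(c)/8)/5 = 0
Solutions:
 h(c) = 8*log(C1 - c/40)


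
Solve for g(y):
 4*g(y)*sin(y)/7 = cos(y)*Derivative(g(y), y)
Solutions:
 g(y) = C1/cos(y)^(4/7)


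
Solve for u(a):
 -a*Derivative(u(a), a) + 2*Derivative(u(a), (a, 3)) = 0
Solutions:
 u(a) = C1 + Integral(C2*airyai(2^(2/3)*a/2) + C3*airybi(2^(2/3)*a/2), a)


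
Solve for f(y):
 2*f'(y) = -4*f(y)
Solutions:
 f(y) = C1*exp(-2*y)


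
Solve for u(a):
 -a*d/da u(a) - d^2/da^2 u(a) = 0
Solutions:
 u(a) = C1 + C2*erf(sqrt(2)*a/2)


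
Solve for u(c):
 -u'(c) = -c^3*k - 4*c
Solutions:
 u(c) = C1 + c^4*k/4 + 2*c^2


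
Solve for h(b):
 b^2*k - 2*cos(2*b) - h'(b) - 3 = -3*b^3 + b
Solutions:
 h(b) = C1 + 3*b^4/4 + b^3*k/3 - b^2/2 - 3*b - sin(2*b)


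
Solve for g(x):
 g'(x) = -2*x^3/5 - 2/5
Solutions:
 g(x) = C1 - x^4/10 - 2*x/5


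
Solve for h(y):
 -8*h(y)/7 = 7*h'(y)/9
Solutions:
 h(y) = C1*exp(-72*y/49)


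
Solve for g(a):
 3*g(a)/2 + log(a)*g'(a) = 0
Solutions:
 g(a) = C1*exp(-3*li(a)/2)


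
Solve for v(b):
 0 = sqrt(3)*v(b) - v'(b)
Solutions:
 v(b) = C1*exp(sqrt(3)*b)


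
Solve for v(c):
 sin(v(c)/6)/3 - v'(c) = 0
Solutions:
 -c/3 + 3*log(cos(v(c)/6) - 1) - 3*log(cos(v(c)/6) + 1) = C1


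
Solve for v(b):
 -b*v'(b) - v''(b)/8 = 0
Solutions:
 v(b) = C1 + C2*erf(2*b)


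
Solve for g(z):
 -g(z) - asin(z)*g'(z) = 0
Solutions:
 g(z) = C1*exp(-Integral(1/asin(z), z))


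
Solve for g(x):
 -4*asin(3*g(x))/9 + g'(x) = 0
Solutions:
 Integral(1/asin(3*_y), (_y, g(x))) = C1 + 4*x/9


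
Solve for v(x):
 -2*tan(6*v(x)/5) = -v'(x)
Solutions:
 v(x) = -5*asin(C1*exp(12*x/5))/6 + 5*pi/6
 v(x) = 5*asin(C1*exp(12*x/5))/6


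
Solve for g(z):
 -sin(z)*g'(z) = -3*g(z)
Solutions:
 g(z) = C1*(cos(z) - 1)^(3/2)/(cos(z) + 1)^(3/2)


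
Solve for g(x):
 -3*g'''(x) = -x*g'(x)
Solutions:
 g(x) = C1 + Integral(C2*airyai(3^(2/3)*x/3) + C3*airybi(3^(2/3)*x/3), x)


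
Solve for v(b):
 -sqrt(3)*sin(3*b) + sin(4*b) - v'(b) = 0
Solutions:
 v(b) = C1 + sqrt(3)*cos(3*b)/3 - cos(4*b)/4


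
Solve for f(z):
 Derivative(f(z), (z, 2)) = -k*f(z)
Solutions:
 f(z) = C1*exp(-z*sqrt(-k)) + C2*exp(z*sqrt(-k))


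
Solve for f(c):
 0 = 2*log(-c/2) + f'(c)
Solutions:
 f(c) = C1 - 2*c*log(-c) + 2*c*(log(2) + 1)


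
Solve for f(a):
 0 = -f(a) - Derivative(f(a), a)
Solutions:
 f(a) = C1*exp(-a)


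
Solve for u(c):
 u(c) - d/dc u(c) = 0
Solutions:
 u(c) = C1*exp(c)


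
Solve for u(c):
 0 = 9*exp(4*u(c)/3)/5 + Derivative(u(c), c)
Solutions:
 u(c) = 3*log(-(1/(C1 + 36*c))^(1/4)) + 3*log(15)/4
 u(c) = 3*log(1/(C1 + 36*c))/4 + 3*log(15)/4
 u(c) = 3*log(-I*(1/(C1 + 36*c))^(1/4)) + 3*log(15)/4
 u(c) = 3*log(I*(1/(C1 + 36*c))^(1/4)) + 3*log(15)/4


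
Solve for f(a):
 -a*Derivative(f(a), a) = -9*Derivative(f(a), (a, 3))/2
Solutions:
 f(a) = C1 + Integral(C2*airyai(6^(1/3)*a/3) + C3*airybi(6^(1/3)*a/3), a)


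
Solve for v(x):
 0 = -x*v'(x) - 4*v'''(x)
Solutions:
 v(x) = C1 + Integral(C2*airyai(-2^(1/3)*x/2) + C3*airybi(-2^(1/3)*x/2), x)


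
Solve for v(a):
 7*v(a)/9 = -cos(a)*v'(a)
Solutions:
 v(a) = C1*(sin(a) - 1)^(7/18)/(sin(a) + 1)^(7/18)


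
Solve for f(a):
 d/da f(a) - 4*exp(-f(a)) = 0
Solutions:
 f(a) = log(C1 + 4*a)


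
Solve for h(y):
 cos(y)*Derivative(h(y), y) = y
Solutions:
 h(y) = C1 + Integral(y/cos(y), y)


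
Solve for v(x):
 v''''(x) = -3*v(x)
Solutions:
 v(x) = (C1*sin(sqrt(2)*3^(1/4)*x/2) + C2*cos(sqrt(2)*3^(1/4)*x/2))*exp(-sqrt(2)*3^(1/4)*x/2) + (C3*sin(sqrt(2)*3^(1/4)*x/2) + C4*cos(sqrt(2)*3^(1/4)*x/2))*exp(sqrt(2)*3^(1/4)*x/2)


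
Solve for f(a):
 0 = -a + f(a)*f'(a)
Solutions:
 f(a) = -sqrt(C1 + a^2)
 f(a) = sqrt(C1 + a^2)


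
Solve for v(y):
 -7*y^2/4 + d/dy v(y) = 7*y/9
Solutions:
 v(y) = C1 + 7*y^3/12 + 7*y^2/18


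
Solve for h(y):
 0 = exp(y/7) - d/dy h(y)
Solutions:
 h(y) = C1 + 7*exp(y/7)


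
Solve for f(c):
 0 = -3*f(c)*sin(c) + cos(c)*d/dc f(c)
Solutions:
 f(c) = C1/cos(c)^3


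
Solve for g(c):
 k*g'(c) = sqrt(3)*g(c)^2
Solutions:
 g(c) = -k/(C1*k + sqrt(3)*c)


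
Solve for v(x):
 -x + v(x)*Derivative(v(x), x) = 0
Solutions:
 v(x) = -sqrt(C1 + x^2)
 v(x) = sqrt(C1 + x^2)


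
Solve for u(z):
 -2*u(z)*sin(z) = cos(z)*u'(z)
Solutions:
 u(z) = C1*cos(z)^2


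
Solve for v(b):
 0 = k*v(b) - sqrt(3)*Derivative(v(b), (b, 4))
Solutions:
 v(b) = C1*exp(-3^(7/8)*b*k^(1/4)/3) + C2*exp(3^(7/8)*b*k^(1/4)/3) + C3*exp(-3^(7/8)*I*b*k^(1/4)/3) + C4*exp(3^(7/8)*I*b*k^(1/4)/3)


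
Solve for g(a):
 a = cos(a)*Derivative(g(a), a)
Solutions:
 g(a) = C1 + Integral(a/cos(a), a)


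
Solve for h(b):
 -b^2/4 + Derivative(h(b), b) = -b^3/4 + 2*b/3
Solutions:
 h(b) = C1 - b^4/16 + b^3/12 + b^2/3


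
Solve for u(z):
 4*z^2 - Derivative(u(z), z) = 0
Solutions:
 u(z) = C1 + 4*z^3/3


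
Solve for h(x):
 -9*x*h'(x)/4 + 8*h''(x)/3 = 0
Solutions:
 h(x) = C1 + C2*erfi(3*sqrt(3)*x/8)


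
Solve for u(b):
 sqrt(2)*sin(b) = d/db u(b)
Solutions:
 u(b) = C1 - sqrt(2)*cos(b)


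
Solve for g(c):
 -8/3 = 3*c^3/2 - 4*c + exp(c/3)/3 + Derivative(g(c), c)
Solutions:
 g(c) = C1 - 3*c^4/8 + 2*c^2 - 8*c/3 - exp(c)^(1/3)


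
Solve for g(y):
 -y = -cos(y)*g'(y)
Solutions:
 g(y) = C1 + Integral(y/cos(y), y)


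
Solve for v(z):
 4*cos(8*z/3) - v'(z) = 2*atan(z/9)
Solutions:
 v(z) = C1 - 2*z*atan(z/9) + 9*log(z^2 + 81) + 3*sin(8*z/3)/2


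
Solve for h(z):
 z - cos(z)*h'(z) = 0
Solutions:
 h(z) = C1 + Integral(z/cos(z), z)


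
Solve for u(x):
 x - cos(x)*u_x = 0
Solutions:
 u(x) = C1 + Integral(x/cos(x), x)


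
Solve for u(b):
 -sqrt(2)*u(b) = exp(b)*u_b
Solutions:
 u(b) = C1*exp(sqrt(2)*exp(-b))


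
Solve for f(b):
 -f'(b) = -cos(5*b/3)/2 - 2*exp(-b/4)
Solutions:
 f(b) = C1 + 3*sin(5*b/3)/10 - 8*exp(-b/4)


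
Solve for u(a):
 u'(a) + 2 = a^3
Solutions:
 u(a) = C1 + a^4/4 - 2*a


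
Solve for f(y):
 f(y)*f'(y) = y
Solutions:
 f(y) = -sqrt(C1 + y^2)
 f(y) = sqrt(C1 + y^2)


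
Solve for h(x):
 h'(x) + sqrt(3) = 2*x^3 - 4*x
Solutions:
 h(x) = C1 + x^4/2 - 2*x^2 - sqrt(3)*x


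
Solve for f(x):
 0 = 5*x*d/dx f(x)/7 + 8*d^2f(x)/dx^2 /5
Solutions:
 f(x) = C1 + C2*erf(5*sqrt(7)*x/28)


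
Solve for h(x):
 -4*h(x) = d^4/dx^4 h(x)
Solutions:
 h(x) = (C1*sin(x) + C2*cos(x))*exp(-x) + (C3*sin(x) + C4*cos(x))*exp(x)


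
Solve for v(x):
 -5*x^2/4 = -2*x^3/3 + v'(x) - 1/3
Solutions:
 v(x) = C1 + x^4/6 - 5*x^3/12 + x/3


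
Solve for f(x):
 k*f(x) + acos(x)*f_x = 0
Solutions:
 f(x) = C1*exp(-k*Integral(1/acos(x), x))


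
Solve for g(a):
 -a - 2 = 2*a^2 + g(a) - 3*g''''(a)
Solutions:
 g(a) = C1*exp(-3^(3/4)*a/3) + C2*exp(3^(3/4)*a/3) + C3*sin(3^(3/4)*a/3) + C4*cos(3^(3/4)*a/3) - 2*a^2 - a - 2


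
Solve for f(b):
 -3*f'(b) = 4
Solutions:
 f(b) = C1 - 4*b/3


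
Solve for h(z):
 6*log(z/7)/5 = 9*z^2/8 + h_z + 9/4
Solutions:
 h(z) = C1 - 3*z^3/8 + 6*z*log(z)/5 - 69*z/20 - 6*z*log(7)/5


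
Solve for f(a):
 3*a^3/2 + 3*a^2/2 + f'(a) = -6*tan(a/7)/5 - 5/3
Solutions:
 f(a) = C1 - 3*a^4/8 - a^3/2 - 5*a/3 + 42*log(cos(a/7))/5


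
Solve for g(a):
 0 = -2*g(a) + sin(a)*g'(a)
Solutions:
 g(a) = C1*(cos(a) - 1)/(cos(a) + 1)


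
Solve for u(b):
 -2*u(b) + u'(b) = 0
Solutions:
 u(b) = C1*exp(2*b)


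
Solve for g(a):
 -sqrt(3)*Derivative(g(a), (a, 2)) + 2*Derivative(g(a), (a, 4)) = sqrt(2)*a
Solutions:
 g(a) = C1 + C2*a + C3*exp(-sqrt(2)*3^(1/4)*a/2) + C4*exp(sqrt(2)*3^(1/4)*a/2) - sqrt(6)*a^3/18


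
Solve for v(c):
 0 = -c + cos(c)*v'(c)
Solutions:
 v(c) = C1 + Integral(c/cos(c), c)


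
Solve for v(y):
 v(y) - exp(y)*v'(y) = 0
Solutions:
 v(y) = C1*exp(-exp(-y))


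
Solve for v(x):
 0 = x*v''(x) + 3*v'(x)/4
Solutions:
 v(x) = C1 + C2*x^(1/4)


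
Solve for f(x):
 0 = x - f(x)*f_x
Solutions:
 f(x) = -sqrt(C1 + x^2)
 f(x) = sqrt(C1 + x^2)


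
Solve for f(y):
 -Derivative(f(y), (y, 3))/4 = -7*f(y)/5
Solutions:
 f(y) = C3*exp(28^(1/3)*5^(2/3)*y/5) + (C1*sin(28^(1/3)*sqrt(3)*5^(2/3)*y/10) + C2*cos(28^(1/3)*sqrt(3)*5^(2/3)*y/10))*exp(-28^(1/3)*5^(2/3)*y/10)


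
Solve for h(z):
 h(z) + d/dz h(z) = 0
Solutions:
 h(z) = C1*exp(-z)


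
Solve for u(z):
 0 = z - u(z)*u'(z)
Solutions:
 u(z) = -sqrt(C1 + z^2)
 u(z) = sqrt(C1 + z^2)


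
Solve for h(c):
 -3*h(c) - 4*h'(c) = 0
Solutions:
 h(c) = C1*exp(-3*c/4)


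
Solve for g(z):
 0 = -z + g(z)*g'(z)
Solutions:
 g(z) = -sqrt(C1 + z^2)
 g(z) = sqrt(C1 + z^2)


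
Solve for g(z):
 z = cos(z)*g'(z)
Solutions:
 g(z) = C1 + Integral(z/cos(z), z)


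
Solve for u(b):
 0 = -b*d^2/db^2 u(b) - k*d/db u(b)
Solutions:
 u(b) = C1 + b^(1 - re(k))*(C2*sin(log(b)*Abs(im(k))) + C3*cos(log(b)*im(k)))


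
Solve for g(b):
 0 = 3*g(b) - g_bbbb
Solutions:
 g(b) = C1*exp(-3^(1/4)*b) + C2*exp(3^(1/4)*b) + C3*sin(3^(1/4)*b) + C4*cos(3^(1/4)*b)


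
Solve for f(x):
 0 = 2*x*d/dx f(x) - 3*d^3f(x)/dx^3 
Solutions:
 f(x) = C1 + Integral(C2*airyai(2^(1/3)*3^(2/3)*x/3) + C3*airybi(2^(1/3)*3^(2/3)*x/3), x)


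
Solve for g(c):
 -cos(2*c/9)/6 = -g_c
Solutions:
 g(c) = C1 + 3*sin(2*c/9)/4


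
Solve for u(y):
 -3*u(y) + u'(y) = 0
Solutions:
 u(y) = C1*exp(3*y)


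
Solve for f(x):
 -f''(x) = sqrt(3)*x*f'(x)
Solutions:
 f(x) = C1 + C2*erf(sqrt(2)*3^(1/4)*x/2)


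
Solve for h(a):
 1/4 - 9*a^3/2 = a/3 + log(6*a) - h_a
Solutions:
 h(a) = C1 + 9*a^4/8 + a^2/6 + a*log(a) - 5*a/4 + a*log(6)


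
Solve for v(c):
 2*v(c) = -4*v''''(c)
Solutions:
 v(c) = (C1*sin(2^(1/4)*c/2) + C2*cos(2^(1/4)*c/2))*exp(-2^(1/4)*c/2) + (C3*sin(2^(1/4)*c/2) + C4*cos(2^(1/4)*c/2))*exp(2^(1/4)*c/2)


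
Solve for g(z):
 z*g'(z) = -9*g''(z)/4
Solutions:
 g(z) = C1 + C2*erf(sqrt(2)*z/3)


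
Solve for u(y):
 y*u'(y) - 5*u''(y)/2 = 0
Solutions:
 u(y) = C1 + C2*erfi(sqrt(5)*y/5)


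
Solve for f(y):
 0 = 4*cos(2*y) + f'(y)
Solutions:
 f(y) = C1 - 2*sin(2*y)


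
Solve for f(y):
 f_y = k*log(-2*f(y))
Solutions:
 Integral(1/(log(-_y) + log(2)), (_y, f(y))) = C1 + k*y


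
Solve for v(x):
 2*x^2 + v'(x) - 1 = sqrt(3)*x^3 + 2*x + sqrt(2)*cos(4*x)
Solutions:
 v(x) = C1 + sqrt(3)*x^4/4 - 2*x^3/3 + x^2 + x + sqrt(2)*sin(4*x)/4


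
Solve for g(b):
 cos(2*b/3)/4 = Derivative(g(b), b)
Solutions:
 g(b) = C1 + 3*sin(2*b/3)/8


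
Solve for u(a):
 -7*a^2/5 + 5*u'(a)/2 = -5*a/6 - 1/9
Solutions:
 u(a) = C1 + 14*a^3/75 - a^2/6 - 2*a/45


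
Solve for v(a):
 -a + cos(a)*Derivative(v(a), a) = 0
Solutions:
 v(a) = C1 + Integral(a/cos(a), a)


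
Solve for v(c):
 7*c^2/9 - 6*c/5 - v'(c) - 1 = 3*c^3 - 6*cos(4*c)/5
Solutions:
 v(c) = C1 - 3*c^4/4 + 7*c^3/27 - 3*c^2/5 - c + 3*sin(4*c)/10


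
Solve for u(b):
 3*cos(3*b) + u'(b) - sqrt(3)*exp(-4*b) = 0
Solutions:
 u(b) = C1 - sin(3*b) - sqrt(3)*exp(-4*b)/4


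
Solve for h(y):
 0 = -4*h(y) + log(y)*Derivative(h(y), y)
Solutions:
 h(y) = C1*exp(4*li(y))


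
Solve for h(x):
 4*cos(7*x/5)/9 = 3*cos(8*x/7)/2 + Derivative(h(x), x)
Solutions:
 h(x) = C1 - 21*sin(8*x/7)/16 + 20*sin(7*x/5)/63


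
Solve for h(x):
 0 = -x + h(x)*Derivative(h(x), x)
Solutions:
 h(x) = -sqrt(C1 + x^2)
 h(x) = sqrt(C1 + x^2)


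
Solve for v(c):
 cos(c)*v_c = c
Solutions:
 v(c) = C1 + Integral(c/cos(c), c)


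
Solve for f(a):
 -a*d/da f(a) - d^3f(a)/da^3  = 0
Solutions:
 f(a) = C1 + Integral(C2*airyai(-a) + C3*airybi(-a), a)


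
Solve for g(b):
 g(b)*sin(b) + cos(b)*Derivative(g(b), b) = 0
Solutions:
 g(b) = C1*cos(b)


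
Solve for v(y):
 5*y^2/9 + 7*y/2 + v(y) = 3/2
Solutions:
 v(y) = -5*y^2/9 - 7*y/2 + 3/2


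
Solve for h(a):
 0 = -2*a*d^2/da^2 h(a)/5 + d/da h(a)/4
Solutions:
 h(a) = C1 + C2*a^(13/8)


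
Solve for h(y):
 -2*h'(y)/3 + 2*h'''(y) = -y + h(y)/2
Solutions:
 h(y) = C1*exp(-y*(4/(sqrt(665) + 27)^(1/3) + (sqrt(665) + 27)^(1/3))/12)*sin(sqrt(3)*y*(-(sqrt(665) + 27)^(1/3) + 4/(sqrt(665) + 27)^(1/3))/12) + C2*exp(-y*(4/(sqrt(665) + 27)^(1/3) + (sqrt(665) + 27)^(1/3))/12)*cos(sqrt(3)*y*(-(sqrt(665) + 27)^(1/3) + 4/(sqrt(665) + 27)^(1/3))/12) + C3*exp(y*(4/(sqrt(665) + 27)^(1/3) + (sqrt(665) + 27)^(1/3))/6) + 2*y - 8/3


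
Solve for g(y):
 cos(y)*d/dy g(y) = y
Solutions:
 g(y) = C1 + Integral(y/cos(y), y)


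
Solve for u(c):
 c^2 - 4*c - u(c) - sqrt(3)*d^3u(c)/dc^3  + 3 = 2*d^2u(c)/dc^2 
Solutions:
 u(c) = C1*exp(c*(-8*sqrt(3) + 8*18^(1/3)/(9*sqrt(339) + 97*sqrt(3))^(1/3) + 12^(1/3)*(9*sqrt(339) + 97*sqrt(3))^(1/3))/36)*sin(2^(1/3)*3^(1/6)*c*(-2^(1/3)*3^(2/3)*(9*sqrt(339) + 97*sqrt(3))^(1/3) + 24/(9*sqrt(339) + 97*sqrt(3))^(1/3))/36) + C2*exp(c*(-8*sqrt(3) + 8*18^(1/3)/(9*sqrt(339) + 97*sqrt(3))^(1/3) + 12^(1/3)*(9*sqrt(339) + 97*sqrt(3))^(1/3))/36)*cos(2^(1/3)*3^(1/6)*c*(-2^(1/3)*3^(2/3)*(9*sqrt(339) + 97*sqrt(3))^(1/3) + 24/(9*sqrt(339) + 97*sqrt(3))^(1/3))/36) + C3*exp(-c*(8*18^(1/3)/(9*sqrt(339) + 97*sqrt(3))^(1/3) + 4*sqrt(3) + 12^(1/3)*(9*sqrt(339) + 97*sqrt(3))^(1/3))/18) + c^2 - 4*c - 1


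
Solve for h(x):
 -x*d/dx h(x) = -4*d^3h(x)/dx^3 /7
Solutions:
 h(x) = C1 + Integral(C2*airyai(14^(1/3)*x/2) + C3*airybi(14^(1/3)*x/2), x)


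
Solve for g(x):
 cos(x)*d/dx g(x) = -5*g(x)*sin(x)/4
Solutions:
 g(x) = C1*cos(x)^(5/4)


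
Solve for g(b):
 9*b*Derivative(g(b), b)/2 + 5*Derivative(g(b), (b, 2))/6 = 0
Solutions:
 g(b) = C1 + C2*erf(3*sqrt(30)*b/10)


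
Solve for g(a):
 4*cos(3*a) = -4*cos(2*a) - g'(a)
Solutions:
 g(a) = C1 - 2*sin(2*a) - 4*sin(3*a)/3


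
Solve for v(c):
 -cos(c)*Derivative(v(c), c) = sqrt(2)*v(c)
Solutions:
 v(c) = C1*(sin(c) - 1)^(sqrt(2)/2)/(sin(c) + 1)^(sqrt(2)/2)


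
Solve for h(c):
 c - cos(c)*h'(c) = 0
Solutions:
 h(c) = C1 + Integral(c/cos(c), c)


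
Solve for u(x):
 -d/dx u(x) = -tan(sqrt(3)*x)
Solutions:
 u(x) = C1 - sqrt(3)*log(cos(sqrt(3)*x))/3


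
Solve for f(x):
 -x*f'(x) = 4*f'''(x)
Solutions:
 f(x) = C1 + Integral(C2*airyai(-2^(1/3)*x/2) + C3*airybi(-2^(1/3)*x/2), x)


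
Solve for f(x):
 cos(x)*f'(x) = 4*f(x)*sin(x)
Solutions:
 f(x) = C1/cos(x)^4


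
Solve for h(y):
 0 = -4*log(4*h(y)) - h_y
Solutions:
 Integral(1/(log(_y) + 2*log(2)), (_y, h(y)))/4 = C1 - y


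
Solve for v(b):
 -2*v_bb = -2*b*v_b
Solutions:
 v(b) = C1 + C2*erfi(sqrt(2)*b/2)


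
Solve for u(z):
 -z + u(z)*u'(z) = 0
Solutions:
 u(z) = -sqrt(C1 + z^2)
 u(z) = sqrt(C1 + z^2)


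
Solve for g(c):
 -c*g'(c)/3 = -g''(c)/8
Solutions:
 g(c) = C1 + C2*erfi(2*sqrt(3)*c/3)


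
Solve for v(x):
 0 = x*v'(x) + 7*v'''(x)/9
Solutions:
 v(x) = C1 + Integral(C2*airyai(-21^(2/3)*x/7) + C3*airybi(-21^(2/3)*x/7), x)


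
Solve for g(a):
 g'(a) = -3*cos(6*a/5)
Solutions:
 g(a) = C1 - 5*sin(6*a/5)/2


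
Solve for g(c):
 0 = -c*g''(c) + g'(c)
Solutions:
 g(c) = C1 + C2*c^2


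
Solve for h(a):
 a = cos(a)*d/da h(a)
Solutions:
 h(a) = C1 + Integral(a/cos(a), a)


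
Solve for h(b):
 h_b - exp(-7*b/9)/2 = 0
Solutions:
 h(b) = C1 - 9*exp(-7*b/9)/14


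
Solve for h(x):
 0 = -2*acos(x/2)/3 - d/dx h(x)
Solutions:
 h(x) = C1 - 2*x*acos(x/2)/3 + 2*sqrt(4 - x^2)/3


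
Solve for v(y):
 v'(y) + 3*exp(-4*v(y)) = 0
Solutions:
 v(y) = log(-I*(C1 - 12*y)^(1/4))
 v(y) = log(I*(C1 - 12*y)^(1/4))
 v(y) = log(-(C1 - 12*y)^(1/4))
 v(y) = log(C1 - 12*y)/4


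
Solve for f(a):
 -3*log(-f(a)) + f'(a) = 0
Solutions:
 -li(-f(a)) = C1 + 3*a


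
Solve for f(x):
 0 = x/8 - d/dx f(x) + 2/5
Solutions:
 f(x) = C1 + x^2/16 + 2*x/5


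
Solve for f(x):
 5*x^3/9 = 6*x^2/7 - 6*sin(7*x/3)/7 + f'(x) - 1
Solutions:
 f(x) = C1 + 5*x^4/36 - 2*x^3/7 + x - 18*cos(7*x/3)/49


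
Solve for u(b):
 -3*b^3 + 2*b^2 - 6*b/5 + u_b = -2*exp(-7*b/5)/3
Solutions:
 u(b) = C1 + 3*b^4/4 - 2*b^3/3 + 3*b^2/5 + 10*exp(-7*b/5)/21


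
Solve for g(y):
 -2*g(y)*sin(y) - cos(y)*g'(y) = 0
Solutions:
 g(y) = C1*cos(y)^2


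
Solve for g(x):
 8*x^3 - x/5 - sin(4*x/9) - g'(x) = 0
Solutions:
 g(x) = C1 + 2*x^4 - x^2/10 + 9*cos(4*x/9)/4


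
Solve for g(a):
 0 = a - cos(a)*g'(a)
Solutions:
 g(a) = C1 + Integral(a/cos(a), a)


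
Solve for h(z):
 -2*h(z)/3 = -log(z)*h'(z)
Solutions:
 h(z) = C1*exp(2*li(z)/3)


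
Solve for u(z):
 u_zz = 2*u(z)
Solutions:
 u(z) = C1*exp(-sqrt(2)*z) + C2*exp(sqrt(2)*z)


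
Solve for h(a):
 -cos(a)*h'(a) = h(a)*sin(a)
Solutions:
 h(a) = C1*cos(a)


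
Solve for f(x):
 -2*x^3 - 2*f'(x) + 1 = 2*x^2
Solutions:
 f(x) = C1 - x^4/4 - x^3/3 + x/2


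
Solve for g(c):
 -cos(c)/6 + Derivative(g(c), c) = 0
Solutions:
 g(c) = C1 + sin(c)/6


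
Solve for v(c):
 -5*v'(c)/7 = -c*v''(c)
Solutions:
 v(c) = C1 + C2*c^(12/7)


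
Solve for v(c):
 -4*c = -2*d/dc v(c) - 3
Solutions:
 v(c) = C1 + c^2 - 3*c/2


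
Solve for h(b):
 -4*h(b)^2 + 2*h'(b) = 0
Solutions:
 h(b) = -1/(C1 + 2*b)


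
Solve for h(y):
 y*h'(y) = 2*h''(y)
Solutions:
 h(y) = C1 + C2*erfi(y/2)


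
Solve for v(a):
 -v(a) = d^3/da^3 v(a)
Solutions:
 v(a) = C3*exp(-a) + (C1*sin(sqrt(3)*a/2) + C2*cos(sqrt(3)*a/2))*exp(a/2)


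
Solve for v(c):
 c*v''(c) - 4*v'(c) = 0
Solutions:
 v(c) = C1 + C2*c^5


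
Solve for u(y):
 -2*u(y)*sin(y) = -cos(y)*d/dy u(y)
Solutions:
 u(y) = C1/cos(y)^2


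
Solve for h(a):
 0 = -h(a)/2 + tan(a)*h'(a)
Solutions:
 h(a) = C1*sqrt(sin(a))


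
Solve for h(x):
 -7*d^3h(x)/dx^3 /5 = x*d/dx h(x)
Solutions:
 h(x) = C1 + Integral(C2*airyai(-5^(1/3)*7^(2/3)*x/7) + C3*airybi(-5^(1/3)*7^(2/3)*x/7), x)


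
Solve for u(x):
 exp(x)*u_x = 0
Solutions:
 u(x) = C1


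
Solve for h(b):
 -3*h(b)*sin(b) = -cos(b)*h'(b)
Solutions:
 h(b) = C1/cos(b)^3


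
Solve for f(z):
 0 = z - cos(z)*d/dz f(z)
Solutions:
 f(z) = C1 + Integral(z/cos(z), z)


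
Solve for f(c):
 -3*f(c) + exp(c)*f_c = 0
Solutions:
 f(c) = C1*exp(-3*exp(-c))


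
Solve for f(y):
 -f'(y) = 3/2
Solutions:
 f(y) = C1 - 3*y/2


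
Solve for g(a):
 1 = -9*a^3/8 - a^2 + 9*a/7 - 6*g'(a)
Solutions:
 g(a) = C1 - 3*a^4/64 - a^3/18 + 3*a^2/28 - a/6


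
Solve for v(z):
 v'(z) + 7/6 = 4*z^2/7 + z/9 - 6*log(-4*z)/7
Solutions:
 v(z) = C1 + 4*z^3/21 + z^2/18 - 6*z*log(-z)/7 + z*(-72*log(2) - 13)/42


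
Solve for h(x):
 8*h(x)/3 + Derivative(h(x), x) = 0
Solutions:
 h(x) = C1*exp(-8*x/3)


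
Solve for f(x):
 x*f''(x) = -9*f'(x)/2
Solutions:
 f(x) = C1 + C2/x^(7/2)


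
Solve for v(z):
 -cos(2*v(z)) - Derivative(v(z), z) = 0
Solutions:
 v(z) = -asin((C1 + exp(4*z))/(C1 - exp(4*z)))/2 + pi/2
 v(z) = asin((C1 + exp(4*z))/(C1 - exp(4*z)))/2


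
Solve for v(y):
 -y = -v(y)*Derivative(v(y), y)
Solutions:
 v(y) = -sqrt(C1 + y^2)
 v(y) = sqrt(C1 + y^2)


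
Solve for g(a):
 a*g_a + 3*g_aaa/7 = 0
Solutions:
 g(a) = C1 + Integral(C2*airyai(-3^(2/3)*7^(1/3)*a/3) + C3*airybi(-3^(2/3)*7^(1/3)*a/3), a)


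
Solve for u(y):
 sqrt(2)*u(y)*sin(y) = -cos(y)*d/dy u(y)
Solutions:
 u(y) = C1*cos(y)^(sqrt(2))


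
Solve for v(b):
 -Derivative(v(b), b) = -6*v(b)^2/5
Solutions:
 v(b) = -5/(C1 + 6*b)


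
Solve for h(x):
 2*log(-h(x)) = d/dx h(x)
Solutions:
 -li(-h(x)) = C1 + 2*x


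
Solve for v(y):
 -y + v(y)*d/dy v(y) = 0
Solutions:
 v(y) = -sqrt(C1 + y^2)
 v(y) = sqrt(C1 + y^2)


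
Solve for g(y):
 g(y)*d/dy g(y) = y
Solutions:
 g(y) = -sqrt(C1 + y^2)
 g(y) = sqrt(C1 + y^2)


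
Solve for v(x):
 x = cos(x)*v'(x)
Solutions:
 v(x) = C1 + Integral(x/cos(x), x)


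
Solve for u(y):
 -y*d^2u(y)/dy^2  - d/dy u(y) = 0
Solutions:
 u(y) = C1 + C2*log(y)


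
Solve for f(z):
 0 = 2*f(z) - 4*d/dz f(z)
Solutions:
 f(z) = C1*exp(z/2)


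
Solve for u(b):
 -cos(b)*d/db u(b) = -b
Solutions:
 u(b) = C1 + Integral(b/cos(b), b)


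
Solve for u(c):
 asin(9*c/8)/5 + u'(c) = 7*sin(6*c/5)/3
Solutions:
 u(c) = C1 - c*asin(9*c/8)/5 - sqrt(64 - 81*c^2)/45 - 35*cos(6*c/5)/18


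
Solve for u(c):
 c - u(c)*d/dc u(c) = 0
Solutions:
 u(c) = -sqrt(C1 + c^2)
 u(c) = sqrt(C1 + c^2)


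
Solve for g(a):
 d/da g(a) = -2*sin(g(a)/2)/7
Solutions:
 2*a/7 + log(cos(g(a)/2) - 1) - log(cos(g(a)/2) + 1) = C1


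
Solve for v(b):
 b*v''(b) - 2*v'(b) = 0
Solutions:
 v(b) = C1 + C2*b^3


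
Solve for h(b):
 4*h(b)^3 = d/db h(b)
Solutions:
 h(b) = -sqrt(2)*sqrt(-1/(C1 + 4*b))/2
 h(b) = sqrt(2)*sqrt(-1/(C1 + 4*b))/2


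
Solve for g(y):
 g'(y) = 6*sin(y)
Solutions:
 g(y) = C1 - 6*cos(y)


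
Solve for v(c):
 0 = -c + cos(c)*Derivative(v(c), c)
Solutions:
 v(c) = C1 + Integral(c/cos(c), c)


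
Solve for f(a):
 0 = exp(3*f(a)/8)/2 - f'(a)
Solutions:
 f(a) = 8*log(-1/(C1 + 3*a))/3 + 32*log(2)/3
 f(a) = 8*log(2^(1/3)*(-1/(C1 + a))^(1/3)*(-3^(2/3)/3 - 3^(1/6)*I))
 f(a) = 8*log(2^(1/3)*(-1/(C1 + a))^(1/3)*(-3^(2/3)/3 + 3^(1/6)*I))


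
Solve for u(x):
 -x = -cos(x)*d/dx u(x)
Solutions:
 u(x) = C1 + Integral(x/cos(x), x)


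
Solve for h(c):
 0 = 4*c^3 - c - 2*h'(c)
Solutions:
 h(c) = C1 + c^4/2 - c^2/4


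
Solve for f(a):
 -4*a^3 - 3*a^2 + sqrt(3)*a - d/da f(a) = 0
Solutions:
 f(a) = C1 - a^4 - a^3 + sqrt(3)*a^2/2


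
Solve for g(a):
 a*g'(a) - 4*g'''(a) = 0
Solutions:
 g(a) = C1 + Integral(C2*airyai(2^(1/3)*a/2) + C3*airybi(2^(1/3)*a/2), a)


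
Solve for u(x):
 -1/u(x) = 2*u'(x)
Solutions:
 u(x) = -sqrt(C1 - x)
 u(x) = sqrt(C1 - x)


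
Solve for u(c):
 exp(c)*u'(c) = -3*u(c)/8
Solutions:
 u(c) = C1*exp(3*exp(-c)/8)


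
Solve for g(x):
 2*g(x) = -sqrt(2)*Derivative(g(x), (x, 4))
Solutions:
 g(x) = (C1*sin(2^(5/8)*x/2) + C2*cos(2^(5/8)*x/2))*exp(-2^(5/8)*x/2) + (C3*sin(2^(5/8)*x/2) + C4*cos(2^(5/8)*x/2))*exp(2^(5/8)*x/2)


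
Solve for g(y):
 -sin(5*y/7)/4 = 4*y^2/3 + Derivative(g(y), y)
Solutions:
 g(y) = C1 - 4*y^3/9 + 7*cos(5*y/7)/20


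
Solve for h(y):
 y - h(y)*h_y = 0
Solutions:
 h(y) = -sqrt(C1 + y^2)
 h(y) = sqrt(C1 + y^2)
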